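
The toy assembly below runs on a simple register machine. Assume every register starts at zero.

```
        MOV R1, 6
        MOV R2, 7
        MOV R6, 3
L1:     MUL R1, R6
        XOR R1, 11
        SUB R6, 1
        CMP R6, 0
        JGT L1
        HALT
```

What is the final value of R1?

50

MOV R1, 6 → R1=6
MOV R2, 7 → R2=7
MOV R6, 3 → R6=3
MUL R1, R6 → R1=6*3=18
XOR R1, 11 → R1=18^11=25
SUB R6, 1 → R6=3-1=2
CMP R6, 0  (cmp 2,0)
JGT L1: taken
MUL R1, R6 → R1=25*2=50
XOR R1, 11 → R1=50^11=57
SUB R6, 1 → R6=2-1=1
CMP R6, 0  (cmp 1,0)
JGT L1: taken
MUL R1, R6 → R1=57*1=57
XOR R1, 11 → R1=57^11=50
SUB R6, 1 → R6=1-1=0
CMP R6, 0  (cmp 0,0)
JGT L1: not taken
halt.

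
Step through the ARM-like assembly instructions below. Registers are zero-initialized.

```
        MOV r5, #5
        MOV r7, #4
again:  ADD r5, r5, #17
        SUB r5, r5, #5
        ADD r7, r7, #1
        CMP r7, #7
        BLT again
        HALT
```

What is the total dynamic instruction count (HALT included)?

18

after MOV r5, #5: r5=5
after MOV r7, #4: r7=4
after ADD r5, r5, #17: r5=5+17=22
after SUB r5, r5, #5: r5=22-5=17
after ADD r7, r7, #1: r7=4+1=5
CMP r7, #7  (cmp 5,7)
BLT again: taken
after ADD r5, r5, #17: r5=17+17=34
after SUB r5, r5, #5: r5=34-5=29
after ADD r7, r7, #1: r7=5+1=6
CMP r7, #7  (cmp 6,7)
BLT again: taken
after ADD r5, r5, #17: r5=29+17=46
after SUB r5, r5, #5: r5=46-5=41
after ADD r7, r7, #1: r7=6+1=7
CMP r7, #7  (cmp 7,7)
BLT again: not taken
halt.
Total executed instructions: 18.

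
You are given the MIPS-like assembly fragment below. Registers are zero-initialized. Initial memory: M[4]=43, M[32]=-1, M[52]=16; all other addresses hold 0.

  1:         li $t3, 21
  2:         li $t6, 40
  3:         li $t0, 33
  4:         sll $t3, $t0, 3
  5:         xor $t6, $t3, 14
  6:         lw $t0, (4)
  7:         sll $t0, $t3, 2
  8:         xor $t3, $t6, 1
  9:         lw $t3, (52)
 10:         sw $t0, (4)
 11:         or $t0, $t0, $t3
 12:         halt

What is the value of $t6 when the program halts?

262

after li $t3, 21: $t3=21
after li $t6, 40: $t6=40
after li $t0, 33: $t0=33
after sll $t3, $t0, 3: $t3=33<<3=264
after xor $t6, $t3, 14: $t6=264^14=262
after lw $t0, (4): $t0=M[4]=43
after sll $t0, $t3, 2: $t0=264<<2=1056
after xor $t3, $t6, 1: $t3=262^1=263
after lw $t3, (52): $t3=M[52]=16
sw $t0, (4) → M[4]=1056
after or $t0, $t0, $t3: $t0=1056|16=1072
halt.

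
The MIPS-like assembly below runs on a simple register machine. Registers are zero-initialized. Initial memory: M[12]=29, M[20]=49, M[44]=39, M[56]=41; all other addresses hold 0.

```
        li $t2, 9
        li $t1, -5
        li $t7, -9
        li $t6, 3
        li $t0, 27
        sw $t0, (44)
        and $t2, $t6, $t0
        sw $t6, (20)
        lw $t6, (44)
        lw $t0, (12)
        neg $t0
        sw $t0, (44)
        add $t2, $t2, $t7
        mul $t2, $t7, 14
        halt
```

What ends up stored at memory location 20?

3

after li $t2, 9: $t2=9
after li $t1, -5: $t1=-5
after li $t7, -9: $t7=-9
after li $t6, 3: $t6=3
after li $t0, 27: $t0=27
sw $t0, (44) → M[44]=27
after and $t2, $t6, $t0: $t2=3&27=3
sw $t6, (20) → M[20]=3
after lw $t6, (44): $t6=M[44]=27
after lw $t0, (12): $t0=M[12]=29
after neg $t0: $t0=-(29)=-29
sw $t0, (44) → M[44]=-29
after add $t2, $t2, $t7: $t2=3+(-9)=-6
after mul $t2, $t7, 14: $t2=(-9)*14=-126
halt.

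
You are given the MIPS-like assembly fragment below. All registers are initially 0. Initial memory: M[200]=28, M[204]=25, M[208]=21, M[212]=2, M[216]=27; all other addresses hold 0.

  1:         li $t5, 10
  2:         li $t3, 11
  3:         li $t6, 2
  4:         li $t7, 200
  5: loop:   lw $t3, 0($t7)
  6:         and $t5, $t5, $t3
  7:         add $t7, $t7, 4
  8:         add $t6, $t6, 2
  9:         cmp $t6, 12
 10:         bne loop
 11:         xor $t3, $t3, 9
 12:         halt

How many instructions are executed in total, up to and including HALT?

36

li $t5, 10 → $t5=10
li $t3, 11 → $t3=11
li $t6, 2 → $t6=2
li $t7, 200 → $t7=200
lw $t3, 0($t7) → $t3=M[200]=28
and $t5, $t5, $t3 → $t5=10&28=8
add $t7, $t7, 4 → $t7=200+4=204
add $t6, $t6, 2 → $t6=2+2=4
cmp $t6, 12  (cmp 4,12)
bne loop: taken
lw $t3, 0($t7) → $t3=M[204]=25
and $t5, $t5, $t3 → $t5=8&25=8
add $t7, $t7, 4 → $t7=204+4=208
add $t6, $t6, 2 → $t6=4+2=6
cmp $t6, 12  (cmp 6,12)
bne loop: taken
lw $t3, 0($t7) → $t3=M[208]=21
and $t5, $t5, $t3 → $t5=8&21=0
add $t7, $t7, 4 → $t7=208+4=212
add $t6, $t6, 2 → $t6=6+2=8
cmp $t6, 12  (cmp 8,12)
bne loop: taken
lw $t3, 0($t7) → $t3=M[212]=2
and $t5, $t5, $t3 → $t5=0&2=0
add $t7, $t7, 4 → $t7=212+4=216
add $t6, $t6, 2 → $t6=8+2=10
cmp $t6, 12  (cmp 10,12)
bne loop: taken
lw $t3, 0($t7) → $t3=M[216]=27
and $t5, $t5, $t3 → $t5=0&27=0
add $t7, $t7, 4 → $t7=216+4=220
add $t6, $t6, 2 → $t6=10+2=12
cmp $t6, 12  (cmp 12,12)
bne loop: not taken
xor $t3, $t3, 9 → $t3=27^9=18
halt.
Total executed instructions: 36.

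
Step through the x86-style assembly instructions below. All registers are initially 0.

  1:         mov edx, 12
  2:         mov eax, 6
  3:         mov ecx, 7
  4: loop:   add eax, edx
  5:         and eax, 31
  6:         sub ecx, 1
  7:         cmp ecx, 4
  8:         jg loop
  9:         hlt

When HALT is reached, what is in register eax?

edx=12
eax=6
ecx=7
eax=6+12=18
eax=18&31=18
ecx=7-1=6
cmp ecx, 4  (cmp 6,4)
jg loop: taken
eax=18+12=30
eax=30&31=30
ecx=6-1=5
cmp ecx, 4  (cmp 5,4)
jg loop: taken
eax=30+12=42
eax=42&31=10
ecx=5-1=4
cmp ecx, 4  (cmp 4,4)
jg loop: not taken
halt.

10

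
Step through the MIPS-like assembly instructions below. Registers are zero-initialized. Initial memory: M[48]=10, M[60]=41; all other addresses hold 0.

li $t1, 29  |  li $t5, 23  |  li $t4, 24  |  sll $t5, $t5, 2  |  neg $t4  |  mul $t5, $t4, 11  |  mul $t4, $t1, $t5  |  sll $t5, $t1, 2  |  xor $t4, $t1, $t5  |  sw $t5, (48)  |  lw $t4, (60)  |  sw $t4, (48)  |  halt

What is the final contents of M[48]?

41

$t1=29
$t5=23
$t4=24
$t5=23<<2=92
$t4=-(24)=-24
$t5=(-24)*11=-264
$t4=29*(-264)=-7656
$t5=29<<2=116
$t4=29^116=105
sw $t5, (48) → M[48]=116
$t4=M[60]=41
sw $t4, (48) → M[48]=41
halt.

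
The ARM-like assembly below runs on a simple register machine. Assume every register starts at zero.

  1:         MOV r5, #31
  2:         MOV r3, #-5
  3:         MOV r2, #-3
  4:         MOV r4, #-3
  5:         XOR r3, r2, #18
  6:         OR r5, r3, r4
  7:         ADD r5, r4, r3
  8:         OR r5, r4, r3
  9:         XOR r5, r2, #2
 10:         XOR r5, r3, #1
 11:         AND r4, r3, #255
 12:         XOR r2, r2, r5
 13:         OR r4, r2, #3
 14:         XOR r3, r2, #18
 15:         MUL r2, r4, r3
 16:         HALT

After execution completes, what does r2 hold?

19

MOV r5, #31 → r5=31
MOV r3, #-5 → r3=-5
MOV r2, #-3 → r2=-3
MOV r4, #-3 → r4=-3
XOR r3, r2, #18 → r3=(-3)^18=-17
OR r5, r3, r4 → r5=(-17)|(-3)=-1
ADD r5, r4, r3 → r5=(-3)+(-17)=-20
OR r5, r4, r3 → r5=(-3)|(-17)=-1
XOR r5, r2, #2 → r5=(-3)^2=-1
XOR r5, r3, #1 → r5=(-17)^1=-18
AND r4, r3, #255 → r4=(-17)&255=239
XOR r2, r2, r5 → r2=(-3)^(-18)=19
OR r4, r2, #3 → r4=19|3=19
XOR r3, r2, #18 → r3=19^18=1
MUL r2, r4, r3 → r2=19*1=19
halt.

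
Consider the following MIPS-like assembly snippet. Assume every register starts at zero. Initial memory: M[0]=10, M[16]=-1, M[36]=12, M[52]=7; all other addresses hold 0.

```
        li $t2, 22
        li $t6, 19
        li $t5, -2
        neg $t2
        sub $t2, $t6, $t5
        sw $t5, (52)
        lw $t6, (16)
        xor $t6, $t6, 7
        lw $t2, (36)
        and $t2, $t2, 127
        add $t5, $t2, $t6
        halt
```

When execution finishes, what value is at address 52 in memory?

li $t2, 22 → $t2=22
li $t6, 19 → $t6=19
li $t5, -2 → $t5=-2
neg $t2 → $t2=-(22)=-22
sub $t2, $t6, $t5 → $t2=19-(-2)=21
sw $t5, (52) → M[52]=-2
lw $t6, (16) → $t6=M[16]=-1
xor $t6, $t6, 7 → $t6=(-1)^7=-8
lw $t2, (36) → $t2=M[36]=12
and $t2, $t2, 127 → $t2=12&127=12
add $t5, $t2, $t6 → $t5=12+(-8)=4
halt.

-2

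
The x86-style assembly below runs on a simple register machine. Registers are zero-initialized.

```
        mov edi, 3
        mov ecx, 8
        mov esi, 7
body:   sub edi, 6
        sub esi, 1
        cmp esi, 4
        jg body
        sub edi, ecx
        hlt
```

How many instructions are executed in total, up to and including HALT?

17

edi=3
ecx=8
esi=7
edi=3-6=-3
esi=7-1=6
cmp esi, 4  (cmp 6,4)
jg body: taken
edi=(-3)-6=-9
esi=6-1=5
cmp esi, 4  (cmp 5,4)
jg body: taken
edi=(-9)-6=-15
esi=5-1=4
cmp esi, 4  (cmp 4,4)
jg body: not taken
edi=(-15)-8=-23
halt.
Total executed instructions: 17.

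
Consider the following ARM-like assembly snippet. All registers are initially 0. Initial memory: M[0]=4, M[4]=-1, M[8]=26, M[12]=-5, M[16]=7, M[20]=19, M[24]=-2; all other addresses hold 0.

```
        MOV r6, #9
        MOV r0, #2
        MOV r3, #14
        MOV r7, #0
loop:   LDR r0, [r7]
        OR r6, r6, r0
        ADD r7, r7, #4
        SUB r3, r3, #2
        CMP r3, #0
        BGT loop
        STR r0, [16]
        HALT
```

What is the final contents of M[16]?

r6=9
r0=2
r3=14
r7=0
r0=M[0]=4
r6=9|4=13
r7=0+4=4
r3=14-2=12
CMP r3, #0  (cmp 12,0)
BGT loop: taken
r0=M[4]=-1
r6=13|(-1)=-1
r7=4+4=8
r3=12-2=10
CMP r3, #0  (cmp 10,0)
BGT loop: taken
r0=M[8]=26
r6=(-1)|26=-1
r7=8+4=12
r3=10-2=8
CMP r3, #0  (cmp 8,0)
BGT loop: taken
r0=M[12]=-5
r6=(-1)|(-5)=-1
r7=12+4=16
r3=8-2=6
CMP r3, #0  (cmp 6,0)
BGT loop: taken
r0=M[16]=7
r6=(-1)|7=-1
r7=16+4=20
r3=6-2=4
CMP r3, #0  (cmp 4,0)
BGT loop: taken
r0=M[20]=19
r6=(-1)|19=-1
r7=20+4=24
r3=4-2=2
CMP r3, #0  (cmp 2,0)
BGT loop: taken
r0=M[24]=-2
r6=(-1)|(-2)=-1
r7=24+4=28
r3=2-2=0
CMP r3, #0  (cmp 0,0)
BGT loop: not taken
STR r0, [16] → M[16]=-2
halt.

-2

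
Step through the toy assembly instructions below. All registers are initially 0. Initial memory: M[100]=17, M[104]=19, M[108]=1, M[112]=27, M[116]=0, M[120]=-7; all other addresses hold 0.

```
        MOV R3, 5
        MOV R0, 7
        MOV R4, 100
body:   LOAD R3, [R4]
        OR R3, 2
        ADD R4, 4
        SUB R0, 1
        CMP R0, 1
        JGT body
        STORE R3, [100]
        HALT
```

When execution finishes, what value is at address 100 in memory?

-5

R3=5
R0=7
R4=100
R3=M[100]=17
R3=17|2=19
R4=100+4=104
R0=7-1=6
CMP R0, 1  (cmp 6,1)
JGT body: taken
R3=M[104]=19
R3=19|2=19
R4=104+4=108
R0=6-1=5
CMP R0, 1  (cmp 5,1)
JGT body: taken
R3=M[108]=1
R3=1|2=3
R4=108+4=112
R0=5-1=4
CMP R0, 1  (cmp 4,1)
JGT body: taken
R3=M[112]=27
R3=27|2=27
R4=112+4=116
R0=4-1=3
CMP R0, 1  (cmp 3,1)
JGT body: taken
R3=M[116]=0
R3=0|2=2
R4=116+4=120
R0=3-1=2
CMP R0, 1  (cmp 2,1)
JGT body: taken
R3=M[120]=-7
R3=(-7)|2=-5
R4=120+4=124
R0=2-1=1
CMP R0, 1  (cmp 1,1)
JGT body: not taken
STORE R3, [100] → M[100]=-5
halt.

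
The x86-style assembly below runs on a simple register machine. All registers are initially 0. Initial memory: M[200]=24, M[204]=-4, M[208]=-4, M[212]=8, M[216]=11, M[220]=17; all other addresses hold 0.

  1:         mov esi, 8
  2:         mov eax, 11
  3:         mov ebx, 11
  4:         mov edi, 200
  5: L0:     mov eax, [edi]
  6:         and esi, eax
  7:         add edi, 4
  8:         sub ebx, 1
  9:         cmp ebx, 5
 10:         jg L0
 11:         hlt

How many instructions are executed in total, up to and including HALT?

mov esi, 8 → esi=8
mov eax, 11 → eax=11
mov ebx, 11 → ebx=11
mov edi, 200 → edi=200
mov eax, [edi] → eax=M[200]=24
and esi, eax → esi=8&24=8
add edi, 4 → edi=200+4=204
sub ebx, 1 → ebx=11-1=10
cmp ebx, 5  (cmp 10,5)
jg L0: taken
mov eax, [edi] → eax=M[204]=-4
and esi, eax → esi=8&(-4)=8
add edi, 4 → edi=204+4=208
sub ebx, 1 → ebx=10-1=9
cmp ebx, 5  (cmp 9,5)
jg L0: taken
mov eax, [edi] → eax=M[208]=-4
and esi, eax → esi=8&(-4)=8
add edi, 4 → edi=208+4=212
sub ebx, 1 → ebx=9-1=8
cmp ebx, 5  (cmp 8,5)
jg L0: taken
mov eax, [edi] → eax=M[212]=8
and esi, eax → esi=8&8=8
add edi, 4 → edi=212+4=216
sub ebx, 1 → ebx=8-1=7
cmp ebx, 5  (cmp 7,5)
jg L0: taken
mov eax, [edi] → eax=M[216]=11
and esi, eax → esi=8&11=8
add edi, 4 → edi=216+4=220
sub ebx, 1 → ebx=7-1=6
cmp ebx, 5  (cmp 6,5)
jg L0: taken
mov eax, [edi] → eax=M[220]=17
and esi, eax → esi=8&17=0
add edi, 4 → edi=220+4=224
sub ebx, 1 → ebx=6-1=5
cmp ebx, 5  (cmp 5,5)
jg L0: not taken
halt.
Total executed instructions: 41.

41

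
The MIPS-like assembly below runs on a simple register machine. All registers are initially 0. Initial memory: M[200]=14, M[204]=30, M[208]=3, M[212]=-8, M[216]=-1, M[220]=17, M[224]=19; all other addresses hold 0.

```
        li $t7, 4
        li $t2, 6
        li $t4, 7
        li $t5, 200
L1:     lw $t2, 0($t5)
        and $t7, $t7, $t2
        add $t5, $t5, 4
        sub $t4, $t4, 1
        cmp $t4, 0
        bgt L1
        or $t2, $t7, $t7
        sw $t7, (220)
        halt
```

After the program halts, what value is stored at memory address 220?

0

$t7=4
$t2=6
$t4=7
$t5=200
$t2=M[200]=14
$t7=4&14=4
$t5=200+4=204
$t4=7-1=6
cmp $t4, 0  (cmp 6,0)
bgt L1: taken
$t2=M[204]=30
$t7=4&30=4
$t5=204+4=208
$t4=6-1=5
cmp $t4, 0  (cmp 5,0)
bgt L1: taken
$t2=M[208]=3
$t7=4&3=0
$t5=208+4=212
$t4=5-1=4
cmp $t4, 0  (cmp 4,0)
bgt L1: taken
$t2=M[212]=-8
$t7=0&(-8)=0
$t5=212+4=216
$t4=4-1=3
cmp $t4, 0  (cmp 3,0)
bgt L1: taken
$t2=M[216]=-1
$t7=0&(-1)=0
$t5=216+4=220
$t4=3-1=2
cmp $t4, 0  (cmp 2,0)
bgt L1: taken
$t2=M[220]=17
$t7=0&17=0
$t5=220+4=224
$t4=2-1=1
cmp $t4, 0  (cmp 1,0)
bgt L1: taken
$t2=M[224]=19
$t7=0&19=0
$t5=224+4=228
$t4=1-1=0
cmp $t4, 0  (cmp 0,0)
bgt L1: not taken
$t2=0|0=0
sw $t7, (220) → M[220]=0
halt.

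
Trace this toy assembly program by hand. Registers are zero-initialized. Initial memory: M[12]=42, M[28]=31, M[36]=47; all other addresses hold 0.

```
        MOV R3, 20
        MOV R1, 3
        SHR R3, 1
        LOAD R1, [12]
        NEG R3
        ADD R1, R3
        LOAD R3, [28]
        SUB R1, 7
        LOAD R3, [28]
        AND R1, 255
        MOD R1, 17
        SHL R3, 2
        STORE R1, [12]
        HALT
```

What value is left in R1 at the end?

R3=20
R1=3
R3=20>>1=10
R1=M[12]=42
R3=-(10)=-10
R1=42+(-10)=32
R3=M[28]=31
R1=32-7=25
R3=M[28]=31
R1=25&255=25
R1=25%17=8
R3=31<<2=124
STORE R1, [12] → M[12]=8
halt.

8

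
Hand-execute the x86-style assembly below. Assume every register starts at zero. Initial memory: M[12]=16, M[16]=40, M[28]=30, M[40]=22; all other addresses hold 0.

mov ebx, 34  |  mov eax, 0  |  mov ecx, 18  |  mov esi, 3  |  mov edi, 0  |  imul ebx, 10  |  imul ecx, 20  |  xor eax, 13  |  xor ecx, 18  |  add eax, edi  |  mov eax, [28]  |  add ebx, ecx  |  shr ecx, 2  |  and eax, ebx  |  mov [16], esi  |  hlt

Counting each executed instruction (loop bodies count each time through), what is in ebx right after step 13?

718

after mov ebx, 34: ebx=34
after mov eax, 0: eax=0
after mov ecx, 18: ecx=18
after mov esi, 3: esi=3
after mov edi, 0: edi=0
after imul ebx, 10: ebx=34*10=340
after imul ecx, 20: ecx=18*20=360
after xor eax, 13: eax=0^13=13
after xor ecx, 18: ecx=360^18=378
after add eax, edi: eax=13+0=13
after mov eax, [28]: eax=M[28]=30
after add ebx, ecx: ebx=340+378=718
after shr ecx, 2: ecx=378>>2=94
After step 13: ebx = 718.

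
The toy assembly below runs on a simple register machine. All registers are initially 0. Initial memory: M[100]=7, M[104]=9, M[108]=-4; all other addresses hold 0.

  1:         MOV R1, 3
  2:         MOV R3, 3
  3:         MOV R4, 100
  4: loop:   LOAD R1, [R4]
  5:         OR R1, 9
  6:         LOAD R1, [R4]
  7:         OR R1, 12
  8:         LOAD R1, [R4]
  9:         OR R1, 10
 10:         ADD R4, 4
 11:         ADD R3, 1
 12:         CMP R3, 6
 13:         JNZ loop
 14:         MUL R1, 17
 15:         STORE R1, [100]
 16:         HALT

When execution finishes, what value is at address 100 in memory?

after MOV R1, 3: R1=3
after MOV R3, 3: R3=3
after MOV R4, 100: R4=100
after LOAD R1, [R4]: R1=M[100]=7
after OR R1, 9: R1=7|9=15
after LOAD R1, [R4]: R1=M[100]=7
after OR R1, 12: R1=7|12=15
after LOAD R1, [R4]: R1=M[100]=7
after OR R1, 10: R1=7|10=15
after ADD R4, 4: R4=100+4=104
after ADD R3, 1: R3=3+1=4
CMP R3, 6  (cmp 4,6)
JNZ loop: taken
after LOAD R1, [R4]: R1=M[104]=9
after OR R1, 9: R1=9|9=9
after LOAD R1, [R4]: R1=M[104]=9
after OR R1, 12: R1=9|12=13
after LOAD R1, [R4]: R1=M[104]=9
after OR R1, 10: R1=9|10=11
after ADD R4, 4: R4=104+4=108
after ADD R3, 1: R3=4+1=5
CMP R3, 6  (cmp 5,6)
JNZ loop: taken
after LOAD R1, [R4]: R1=M[108]=-4
after OR R1, 9: R1=(-4)|9=-3
after LOAD R1, [R4]: R1=M[108]=-4
after OR R1, 12: R1=(-4)|12=-4
after LOAD R1, [R4]: R1=M[108]=-4
after OR R1, 10: R1=(-4)|10=-2
after ADD R4, 4: R4=108+4=112
after ADD R3, 1: R3=5+1=6
CMP R3, 6  (cmp 6,6)
JNZ loop: not taken
after MUL R1, 17: R1=(-2)*17=-34
STORE R1, [100] → M[100]=-34
halt.

-34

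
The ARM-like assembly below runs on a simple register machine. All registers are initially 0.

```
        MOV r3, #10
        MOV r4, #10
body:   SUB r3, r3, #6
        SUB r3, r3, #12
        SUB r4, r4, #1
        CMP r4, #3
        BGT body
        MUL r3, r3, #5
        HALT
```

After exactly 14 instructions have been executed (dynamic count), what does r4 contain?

MOV r3, #10 → r3=10
MOV r4, #10 → r4=10
SUB r3, r3, #6 → r3=10-6=4
SUB r3, r3, #12 → r3=4-12=-8
SUB r4, r4, #1 → r4=10-1=9
CMP r4, #3  (cmp 9,3)
BGT body: taken
SUB r3, r3, #6 → r3=(-8)-6=-14
SUB r3, r3, #12 → r3=(-14)-12=-26
SUB r4, r4, #1 → r4=9-1=8
CMP r4, #3  (cmp 8,3)
BGT body: taken
SUB r3, r3, #6 → r3=(-26)-6=-32
SUB r3, r3, #12 → r3=(-32)-12=-44
After step 14: r4 = 8.

8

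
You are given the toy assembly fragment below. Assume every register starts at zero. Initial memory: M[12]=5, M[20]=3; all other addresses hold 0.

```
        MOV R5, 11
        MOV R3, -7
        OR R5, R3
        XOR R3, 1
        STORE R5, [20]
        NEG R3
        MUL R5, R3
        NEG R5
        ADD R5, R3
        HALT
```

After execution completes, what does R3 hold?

after MOV R5, 11: R5=11
after MOV R3, -7: R3=-7
after OR R5, R3: R5=11|(-7)=-5
after XOR R3, 1: R3=(-7)^1=-8
STORE R5, [20] → M[20]=-5
after NEG R3: R3=-(-8)=8
after MUL R5, R3: R5=(-5)*8=-40
after NEG R5: R5=-(-40)=40
after ADD R5, R3: R5=40+8=48
halt.

8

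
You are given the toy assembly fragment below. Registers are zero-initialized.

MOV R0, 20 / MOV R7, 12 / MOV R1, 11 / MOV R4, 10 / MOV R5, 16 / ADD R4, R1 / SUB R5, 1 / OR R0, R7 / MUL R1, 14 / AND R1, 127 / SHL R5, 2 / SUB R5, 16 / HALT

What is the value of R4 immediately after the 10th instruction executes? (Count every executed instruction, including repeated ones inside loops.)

after MOV R0, 20: R0=20
after MOV R7, 12: R7=12
after MOV R1, 11: R1=11
after MOV R4, 10: R4=10
after MOV R5, 16: R5=16
after ADD R4, R1: R4=10+11=21
after SUB R5, 1: R5=16-1=15
after OR R0, R7: R0=20|12=28
after MUL R1, 14: R1=11*14=154
after AND R1, 127: R1=154&127=26
After step 10: R4 = 21.

21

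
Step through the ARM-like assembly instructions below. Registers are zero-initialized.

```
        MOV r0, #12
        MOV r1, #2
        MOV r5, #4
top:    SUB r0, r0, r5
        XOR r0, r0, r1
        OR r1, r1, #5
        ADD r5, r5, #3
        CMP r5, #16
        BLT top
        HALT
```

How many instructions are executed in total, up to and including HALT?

28

MOV r0, #12 → r0=12
MOV r1, #2 → r1=2
MOV r5, #4 → r5=4
SUB r0, r0, r5 → r0=12-4=8
XOR r0, r0, r1 → r0=8^2=10
OR r1, r1, #5 → r1=2|5=7
ADD r5, r5, #3 → r5=4+3=7
CMP r5, #16  (cmp 7,16)
BLT top: taken
SUB r0, r0, r5 → r0=10-7=3
XOR r0, r0, r1 → r0=3^7=4
OR r1, r1, #5 → r1=7|5=7
ADD r5, r5, #3 → r5=7+3=10
CMP r5, #16  (cmp 10,16)
BLT top: taken
SUB r0, r0, r5 → r0=4-10=-6
XOR r0, r0, r1 → r0=(-6)^7=-3
OR r1, r1, #5 → r1=7|5=7
ADD r5, r5, #3 → r5=10+3=13
CMP r5, #16  (cmp 13,16)
BLT top: taken
SUB r0, r0, r5 → r0=(-3)-13=-16
XOR r0, r0, r1 → r0=(-16)^7=-9
OR r1, r1, #5 → r1=7|5=7
ADD r5, r5, #3 → r5=13+3=16
CMP r5, #16  (cmp 16,16)
BLT top: not taken
halt.
Total executed instructions: 28.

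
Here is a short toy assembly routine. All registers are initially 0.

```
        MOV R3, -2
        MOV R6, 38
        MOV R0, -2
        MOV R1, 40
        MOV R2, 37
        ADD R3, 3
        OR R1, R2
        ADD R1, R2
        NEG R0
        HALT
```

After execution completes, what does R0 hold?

MOV R3, -2 → R3=-2
MOV R6, 38 → R6=38
MOV R0, -2 → R0=-2
MOV R1, 40 → R1=40
MOV R2, 37 → R2=37
ADD R3, 3 → R3=(-2)+3=1
OR R1, R2 → R1=40|37=45
ADD R1, R2 → R1=45+37=82
NEG R0 → R0=-(-2)=2
halt.

2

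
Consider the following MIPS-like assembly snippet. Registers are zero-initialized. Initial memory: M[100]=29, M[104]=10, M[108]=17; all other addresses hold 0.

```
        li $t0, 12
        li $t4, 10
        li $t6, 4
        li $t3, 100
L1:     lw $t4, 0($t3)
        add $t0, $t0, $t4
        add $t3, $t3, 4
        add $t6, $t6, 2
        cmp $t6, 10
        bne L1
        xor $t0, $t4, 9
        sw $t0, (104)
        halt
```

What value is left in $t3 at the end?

after li $t0, 12: $t0=12
after li $t4, 10: $t4=10
after li $t6, 4: $t6=4
after li $t3, 100: $t3=100
after lw $t4, 0($t3): $t4=M[100]=29
after add $t0, $t0, $t4: $t0=12+29=41
after add $t3, $t3, 4: $t3=100+4=104
after add $t6, $t6, 2: $t6=4+2=6
cmp $t6, 10  (cmp 6,10)
bne L1: taken
after lw $t4, 0($t3): $t4=M[104]=10
after add $t0, $t0, $t4: $t0=41+10=51
after add $t3, $t3, 4: $t3=104+4=108
after add $t6, $t6, 2: $t6=6+2=8
cmp $t6, 10  (cmp 8,10)
bne L1: taken
after lw $t4, 0($t3): $t4=M[108]=17
after add $t0, $t0, $t4: $t0=51+17=68
after add $t3, $t3, 4: $t3=108+4=112
after add $t6, $t6, 2: $t6=8+2=10
cmp $t6, 10  (cmp 10,10)
bne L1: not taken
after xor $t0, $t4, 9: $t0=17^9=24
sw $t0, (104) → M[104]=24
halt.

112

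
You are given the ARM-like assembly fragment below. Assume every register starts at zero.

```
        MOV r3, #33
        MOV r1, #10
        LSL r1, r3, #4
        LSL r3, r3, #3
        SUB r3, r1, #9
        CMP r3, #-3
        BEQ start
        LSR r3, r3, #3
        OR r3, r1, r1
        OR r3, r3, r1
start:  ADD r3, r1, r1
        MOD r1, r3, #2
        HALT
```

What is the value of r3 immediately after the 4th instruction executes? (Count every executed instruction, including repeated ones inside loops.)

MOV r3, #33 → r3=33
MOV r1, #10 → r1=10
LSL r1, r3, #4 → r1=33<<4=528
LSL r3, r3, #3 → r3=33<<3=264
After step 4: r3 = 264.

264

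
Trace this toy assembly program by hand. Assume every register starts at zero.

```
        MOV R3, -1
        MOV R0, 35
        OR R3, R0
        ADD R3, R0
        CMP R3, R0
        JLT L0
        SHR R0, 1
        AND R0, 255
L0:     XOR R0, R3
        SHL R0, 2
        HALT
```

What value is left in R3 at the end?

34

after MOV R3, -1: R3=-1
after MOV R0, 35: R0=35
after OR R3, R0: R3=(-1)|35=-1
after ADD R3, R0: R3=(-1)+35=34
CMP R3, R0  (cmp 34,35)
JLT L0: taken
after XOR R0, R3: R0=35^34=1
after SHL R0, 2: R0=1<<2=4
halt.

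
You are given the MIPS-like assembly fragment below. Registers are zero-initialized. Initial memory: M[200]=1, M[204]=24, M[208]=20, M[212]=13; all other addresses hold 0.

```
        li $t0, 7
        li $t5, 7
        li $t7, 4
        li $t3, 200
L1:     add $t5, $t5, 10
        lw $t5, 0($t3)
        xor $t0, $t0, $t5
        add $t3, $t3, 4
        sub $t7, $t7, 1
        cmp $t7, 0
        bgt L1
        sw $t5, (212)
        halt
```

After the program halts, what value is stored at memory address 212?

13

$t0=7
$t5=7
$t7=4
$t3=200
$t5=7+10=17
$t5=M[200]=1
$t0=7^1=6
$t3=200+4=204
$t7=4-1=3
cmp $t7, 0  (cmp 3,0)
bgt L1: taken
$t5=1+10=11
$t5=M[204]=24
$t0=6^24=30
$t3=204+4=208
$t7=3-1=2
cmp $t7, 0  (cmp 2,0)
bgt L1: taken
$t5=24+10=34
$t5=M[208]=20
$t0=30^20=10
$t3=208+4=212
$t7=2-1=1
cmp $t7, 0  (cmp 1,0)
bgt L1: taken
$t5=20+10=30
$t5=M[212]=13
$t0=10^13=7
$t3=212+4=216
$t7=1-1=0
cmp $t7, 0  (cmp 0,0)
bgt L1: not taken
sw $t5, (212) → M[212]=13
halt.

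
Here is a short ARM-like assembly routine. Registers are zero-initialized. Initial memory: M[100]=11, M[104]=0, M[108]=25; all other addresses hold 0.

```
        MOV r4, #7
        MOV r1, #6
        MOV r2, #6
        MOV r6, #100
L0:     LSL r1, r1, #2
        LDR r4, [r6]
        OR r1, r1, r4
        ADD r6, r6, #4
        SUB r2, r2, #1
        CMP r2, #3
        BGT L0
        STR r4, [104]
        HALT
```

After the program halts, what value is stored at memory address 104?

r4=7
r1=6
r2=6
r6=100
r1=6<<2=24
r4=M[100]=11
r1=24|11=27
r6=100+4=104
r2=6-1=5
CMP r2, #3  (cmp 5,3)
BGT L0: taken
r1=27<<2=108
r4=M[104]=0
r1=108|0=108
r6=104+4=108
r2=5-1=4
CMP r2, #3  (cmp 4,3)
BGT L0: taken
r1=108<<2=432
r4=M[108]=25
r1=432|25=441
r6=108+4=112
r2=4-1=3
CMP r2, #3  (cmp 3,3)
BGT L0: not taken
STR r4, [104] → M[104]=25
halt.

25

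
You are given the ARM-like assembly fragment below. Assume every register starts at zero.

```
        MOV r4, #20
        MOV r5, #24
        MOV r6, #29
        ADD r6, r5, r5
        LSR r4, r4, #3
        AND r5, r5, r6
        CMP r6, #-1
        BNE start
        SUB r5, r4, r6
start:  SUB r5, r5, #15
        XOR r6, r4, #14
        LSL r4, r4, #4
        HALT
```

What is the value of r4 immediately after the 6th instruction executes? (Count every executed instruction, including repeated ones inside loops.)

r4=20
r5=24
r6=29
r6=24+24=48
r4=20>>3=2
r5=24&48=16
After step 6: r4 = 2.

2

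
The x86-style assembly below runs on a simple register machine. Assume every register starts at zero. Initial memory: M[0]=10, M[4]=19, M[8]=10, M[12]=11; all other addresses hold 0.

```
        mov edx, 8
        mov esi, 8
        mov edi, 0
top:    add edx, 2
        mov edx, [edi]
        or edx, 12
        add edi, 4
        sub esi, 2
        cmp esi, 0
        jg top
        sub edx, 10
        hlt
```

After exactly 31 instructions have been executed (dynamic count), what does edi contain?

mov edx, 8 → edx=8
mov esi, 8 → esi=8
mov edi, 0 → edi=0
add edx, 2 → edx=8+2=10
mov edx, [edi] → edx=M[0]=10
or edx, 12 → edx=10|12=14
add edi, 4 → edi=0+4=4
sub esi, 2 → esi=8-2=6
cmp esi, 0  (cmp 6,0)
jg top: taken
add edx, 2 → edx=14+2=16
mov edx, [edi] → edx=M[4]=19
or edx, 12 → edx=19|12=31
add edi, 4 → edi=4+4=8
sub esi, 2 → esi=6-2=4
cmp esi, 0  (cmp 4,0)
jg top: taken
add edx, 2 → edx=31+2=33
mov edx, [edi] → edx=M[8]=10
or edx, 12 → edx=10|12=14
add edi, 4 → edi=8+4=12
sub esi, 2 → esi=4-2=2
cmp esi, 0  (cmp 2,0)
jg top: taken
add edx, 2 → edx=14+2=16
mov edx, [edi] → edx=M[12]=11
or edx, 12 → edx=11|12=15
add edi, 4 → edi=12+4=16
sub esi, 2 → esi=2-2=0
cmp esi, 0  (cmp 0,0)
jg top: not taken
After step 31: edi = 16.

16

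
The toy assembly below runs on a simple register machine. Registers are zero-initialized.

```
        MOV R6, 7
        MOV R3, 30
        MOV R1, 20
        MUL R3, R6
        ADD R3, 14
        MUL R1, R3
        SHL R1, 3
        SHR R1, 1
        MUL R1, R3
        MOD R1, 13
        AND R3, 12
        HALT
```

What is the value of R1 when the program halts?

R6=7
R3=30
R1=20
R3=30*7=210
R3=210+14=224
R1=20*224=4480
R1=4480<<3=35840
R1=35840>>1=17920
R1=17920*224=4014080
R1=4014080%13=5
R3=224&12=0
halt.

5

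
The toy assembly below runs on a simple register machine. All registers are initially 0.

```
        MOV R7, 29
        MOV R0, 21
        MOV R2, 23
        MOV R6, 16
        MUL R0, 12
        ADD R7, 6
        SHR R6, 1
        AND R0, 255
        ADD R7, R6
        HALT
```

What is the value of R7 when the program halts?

43

after MOV R7, 29: R7=29
after MOV R0, 21: R0=21
after MOV R2, 23: R2=23
after MOV R6, 16: R6=16
after MUL R0, 12: R0=21*12=252
after ADD R7, 6: R7=29+6=35
after SHR R6, 1: R6=16>>1=8
after AND R0, 255: R0=252&255=252
after ADD R7, R6: R7=35+8=43
halt.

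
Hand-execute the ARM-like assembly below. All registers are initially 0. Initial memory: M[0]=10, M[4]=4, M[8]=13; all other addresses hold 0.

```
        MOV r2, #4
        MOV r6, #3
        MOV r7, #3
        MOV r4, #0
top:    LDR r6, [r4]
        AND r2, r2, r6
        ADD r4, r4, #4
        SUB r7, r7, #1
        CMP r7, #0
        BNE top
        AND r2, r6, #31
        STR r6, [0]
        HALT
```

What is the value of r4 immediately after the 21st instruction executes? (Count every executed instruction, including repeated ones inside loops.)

12

MOV r2, #4 → r2=4
MOV r6, #3 → r6=3
MOV r7, #3 → r7=3
MOV r4, #0 → r4=0
LDR r6, [r4] → r6=M[0]=10
AND r2, r2, r6 → r2=4&10=0
ADD r4, r4, #4 → r4=0+4=4
SUB r7, r7, #1 → r7=3-1=2
CMP r7, #0  (cmp 2,0)
BNE top: taken
LDR r6, [r4] → r6=M[4]=4
AND r2, r2, r6 → r2=0&4=0
ADD r4, r4, #4 → r4=4+4=8
SUB r7, r7, #1 → r7=2-1=1
CMP r7, #0  (cmp 1,0)
BNE top: taken
LDR r6, [r4] → r6=M[8]=13
AND r2, r2, r6 → r2=0&13=0
ADD r4, r4, #4 → r4=8+4=12
SUB r7, r7, #1 → r7=1-1=0
CMP r7, #0  (cmp 0,0)
After step 21: r4 = 12.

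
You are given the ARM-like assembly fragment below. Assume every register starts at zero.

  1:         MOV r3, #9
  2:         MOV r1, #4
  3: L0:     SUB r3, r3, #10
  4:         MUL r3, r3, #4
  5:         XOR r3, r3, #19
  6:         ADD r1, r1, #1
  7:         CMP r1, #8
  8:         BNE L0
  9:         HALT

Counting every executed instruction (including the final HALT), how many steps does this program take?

after MOV r3, #9: r3=9
after MOV r1, #4: r1=4
after SUB r3, r3, #10: r3=9-10=-1
after MUL r3, r3, #4: r3=(-1)*4=-4
after XOR r3, r3, #19: r3=(-4)^19=-17
after ADD r1, r1, #1: r1=4+1=5
CMP r1, #8  (cmp 5,8)
BNE L0: taken
after SUB r3, r3, #10: r3=(-17)-10=-27
after MUL r3, r3, #4: r3=(-27)*4=-108
after XOR r3, r3, #19: r3=(-108)^19=-121
after ADD r1, r1, #1: r1=5+1=6
CMP r1, #8  (cmp 6,8)
BNE L0: taken
after SUB r3, r3, #10: r3=(-121)-10=-131
after MUL r3, r3, #4: r3=(-131)*4=-524
after XOR r3, r3, #19: r3=(-524)^19=-537
after ADD r1, r1, #1: r1=6+1=7
CMP r1, #8  (cmp 7,8)
BNE L0: taken
after SUB r3, r3, #10: r3=(-537)-10=-547
after MUL r3, r3, #4: r3=(-547)*4=-2188
after XOR r3, r3, #19: r3=(-2188)^19=-2201
after ADD r1, r1, #1: r1=7+1=8
CMP r1, #8  (cmp 8,8)
BNE L0: not taken
halt.
Total executed instructions: 27.

27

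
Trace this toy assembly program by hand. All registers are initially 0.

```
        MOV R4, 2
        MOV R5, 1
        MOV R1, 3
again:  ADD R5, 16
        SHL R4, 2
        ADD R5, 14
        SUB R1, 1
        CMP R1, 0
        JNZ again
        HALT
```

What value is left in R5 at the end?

91

R4=2
R5=1
R1=3
R5=1+16=17
R4=2<<2=8
R5=17+14=31
R1=3-1=2
CMP R1, 0  (cmp 2,0)
JNZ again: taken
R5=31+16=47
R4=8<<2=32
R5=47+14=61
R1=2-1=1
CMP R1, 0  (cmp 1,0)
JNZ again: taken
R5=61+16=77
R4=32<<2=128
R5=77+14=91
R1=1-1=0
CMP R1, 0  (cmp 0,0)
JNZ again: not taken
halt.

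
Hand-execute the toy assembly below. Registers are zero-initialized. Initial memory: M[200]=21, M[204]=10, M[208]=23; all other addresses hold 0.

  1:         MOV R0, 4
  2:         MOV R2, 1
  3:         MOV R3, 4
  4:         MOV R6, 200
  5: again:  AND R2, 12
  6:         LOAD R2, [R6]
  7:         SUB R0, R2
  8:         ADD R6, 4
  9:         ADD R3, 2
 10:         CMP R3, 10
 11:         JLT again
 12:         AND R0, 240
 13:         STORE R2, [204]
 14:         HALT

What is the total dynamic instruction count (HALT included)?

R0=4
R2=1
R3=4
R6=200
R2=1&12=0
R2=M[200]=21
R0=4-21=-17
R6=200+4=204
R3=4+2=6
CMP R3, 10  (cmp 6,10)
JLT again: taken
R2=21&12=4
R2=M[204]=10
R0=(-17)-10=-27
R6=204+4=208
R3=6+2=8
CMP R3, 10  (cmp 8,10)
JLT again: taken
R2=10&12=8
R2=M[208]=23
R0=(-27)-23=-50
R6=208+4=212
R3=8+2=10
CMP R3, 10  (cmp 10,10)
JLT again: not taken
R0=(-50)&240=192
STORE R2, [204] → M[204]=23
halt.
Total executed instructions: 28.

28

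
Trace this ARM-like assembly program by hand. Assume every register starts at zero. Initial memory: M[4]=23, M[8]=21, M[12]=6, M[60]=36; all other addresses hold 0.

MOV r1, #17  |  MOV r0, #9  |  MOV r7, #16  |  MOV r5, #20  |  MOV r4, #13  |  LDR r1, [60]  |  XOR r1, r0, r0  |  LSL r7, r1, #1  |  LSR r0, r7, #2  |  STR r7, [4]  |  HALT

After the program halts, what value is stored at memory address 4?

0

r1=17
r0=9
r7=16
r5=20
r4=13
r1=M[60]=36
r1=9^9=0
r7=0<<1=0
r0=0>>2=0
STR r7, [4] → M[4]=0
halt.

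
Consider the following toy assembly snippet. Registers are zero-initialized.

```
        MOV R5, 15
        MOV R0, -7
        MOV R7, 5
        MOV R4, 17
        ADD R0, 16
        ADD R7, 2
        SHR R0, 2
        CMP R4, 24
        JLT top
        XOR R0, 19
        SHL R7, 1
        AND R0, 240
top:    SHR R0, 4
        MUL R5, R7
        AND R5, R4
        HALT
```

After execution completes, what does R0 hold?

0

after MOV R5, 15: R5=15
after MOV R0, -7: R0=-7
after MOV R7, 5: R7=5
after MOV R4, 17: R4=17
after ADD R0, 16: R0=(-7)+16=9
after ADD R7, 2: R7=5+2=7
after SHR R0, 2: R0=9>>2=2
CMP R4, 24  (cmp 17,24)
JLT top: taken
after SHR R0, 4: R0=2>>4=0
after MUL R5, R7: R5=15*7=105
after AND R5, R4: R5=105&17=1
halt.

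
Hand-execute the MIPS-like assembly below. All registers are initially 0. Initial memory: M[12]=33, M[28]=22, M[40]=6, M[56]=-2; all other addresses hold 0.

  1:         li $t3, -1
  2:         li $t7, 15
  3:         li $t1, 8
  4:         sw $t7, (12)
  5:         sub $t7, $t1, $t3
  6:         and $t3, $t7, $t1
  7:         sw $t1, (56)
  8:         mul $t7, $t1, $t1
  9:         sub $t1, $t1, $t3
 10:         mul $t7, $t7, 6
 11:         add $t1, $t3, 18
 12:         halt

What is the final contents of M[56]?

$t3=-1
$t7=15
$t1=8
sw $t7, (12) → M[12]=15
$t7=8-(-1)=9
$t3=9&8=8
sw $t1, (56) → M[56]=8
$t7=8*8=64
$t1=8-8=0
$t7=64*6=384
$t1=8+18=26
halt.

8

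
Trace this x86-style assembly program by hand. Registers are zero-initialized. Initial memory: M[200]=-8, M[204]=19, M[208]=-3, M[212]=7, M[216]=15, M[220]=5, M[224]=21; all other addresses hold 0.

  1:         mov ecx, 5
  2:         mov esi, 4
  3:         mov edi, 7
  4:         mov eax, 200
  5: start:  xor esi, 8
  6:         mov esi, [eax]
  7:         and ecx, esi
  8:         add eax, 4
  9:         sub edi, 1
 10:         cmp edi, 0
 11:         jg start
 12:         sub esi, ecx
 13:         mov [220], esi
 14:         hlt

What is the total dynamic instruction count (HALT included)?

after mov ecx, 5: ecx=5
after mov esi, 4: esi=4
after mov edi, 7: edi=7
after mov eax, 200: eax=200
after xor esi, 8: esi=4^8=12
after mov esi, [eax]: esi=M[200]=-8
after and ecx, esi: ecx=5&(-8)=0
after add eax, 4: eax=200+4=204
after sub edi, 1: edi=7-1=6
cmp edi, 0  (cmp 6,0)
jg start: taken
after xor esi, 8: esi=(-8)^8=-16
after mov esi, [eax]: esi=M[204]=19
after and ecx, esi: ecx=0&19=0
after add eax, 4: eax=204+4=208
after sub edi, 1: edi=6-1=5
cmp edi, 0  (cmp 5,0)
jg start: taken
after xor esi, 8: esi=19^8=27
after mov esi, [eax]: esi=M[208]=-3
after and ecx, esi: ecx=0&(-3)=0
after add eax, 4: eax=208+4=212
after sub edi, 1: edi=5-1=4
cmp edi, 0  (cmp 4,0)
jg start: taken
after xor esi, 8: esi=(-3)^8=-11
after mov esi, [eax]: esi=M[212]=7
after and ecx, esi: ecx=0&7=0
after add eax, 4: eax=212+4=216
after sub edi, 1: edi=4-1=3
cmp edi, 0  (cmp 3,0)
jg start: taken
after xor esi, 8: esi=7^8=15
after mov esi, [eax]: esi=M[216]=15
after and ecx, esi: ecx=0&15=0
after add eax, 4: eax=216+4=220
after sub edi, 1: edi=3-1=2
cmp edi, 0  (cmp 2,0)
jg start: taken
after xor esi, 8: esi=15^8=7
after mov esi, [eax]: esi=M[220]=5
after and ecx, esi: ecx=0&5=0
after add eax, 4: eax=220+4=224
after sub edi, 1: edi=2-1=1
cmp edi, 0  (cmp 1,0)
jg start: taken
after xor esi, 8: esi=5^8=13
after mov esi, [eax]: esi=M[224]=21
after and ecx, esi: ecx=0&21=0
after add eax, 4: eax=224+4=228
after sub edi, 1: edi=1-1=0
cmp edi, 0  (cmp 0,0)
jg start: not taken
after sub esi, ecx: esi=21-0=21
mov [220], esi → M[220]=21
halt.
Total executed instructions: 56.

56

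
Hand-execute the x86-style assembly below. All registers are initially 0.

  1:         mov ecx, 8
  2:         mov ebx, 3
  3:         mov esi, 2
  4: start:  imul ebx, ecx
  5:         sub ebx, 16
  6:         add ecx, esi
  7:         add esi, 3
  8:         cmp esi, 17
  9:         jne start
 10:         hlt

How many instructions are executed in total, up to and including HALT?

34

after mov ecx, 8: ecx=8
after mov ebx, 3: ebx=3
after mov esi, 2: esi=2
after imul ebx, ecx: ebx=3*8=24
after sub ebx, 16: ebx=24-16=8
after add ecx, esi: ecx=8+2=10
after add esi, 3: esi=2+3=5
cmp esi, 17  (cmp 5,17)
jne start: taken
after imul ebx, ecx: ebx=8*10=80
after sub ebx, 16: ebx=80-16=64
after add ecx, esi: ecx=10+5=15
after add esi, 3: esi=5+3=8
cmp esi, 17  (cmp 8,17)
jne start: taken
after imul ebx, ecx: ebx=64*15=960
after sub ebx, 16: ebx=960-16=944
after add ecx, esi: ecx=15+8=23
after add esi, 3: esi=8+3=11
cmp esi, 17  (cmp 11,17)
jne start: taken
after imul ebx, ecx: ebx=944*23=21712
after sub ebx, 16: ebx=21712-16=21696
after add ecx, esi: ecx=23+11=34
after add esi, 3: esi=11+3=14
cmp esi, 17  (cmp 14,17)
jne start: taken
after imul ebx, ecx: ebx=21696*34=737664
after sub ebx, 16: ebx=737664-16=737648
after add ecx, esi: ecx=34+14=48
after add esi, 3: esi=14+3=17
cmp esi, 17  (cmp 17,17)
jne start: not taken
halt.
Total executed instructions: 34.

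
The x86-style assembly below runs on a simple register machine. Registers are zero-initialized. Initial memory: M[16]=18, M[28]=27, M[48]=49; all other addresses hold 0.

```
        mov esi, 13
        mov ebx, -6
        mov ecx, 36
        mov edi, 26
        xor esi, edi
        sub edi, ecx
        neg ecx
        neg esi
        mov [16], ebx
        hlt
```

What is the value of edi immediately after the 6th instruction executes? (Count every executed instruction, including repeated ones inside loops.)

mov esi, 13 → esi=13
mov ebx, -6 → ebx=-6
mov ecx, 36 → ecx=36
mov edi, 26 → edi=26
xor esi, edi → esi=13^26=23
sub edi, ecx → edi=26-36=-10
After step 6: edi = -10.

-10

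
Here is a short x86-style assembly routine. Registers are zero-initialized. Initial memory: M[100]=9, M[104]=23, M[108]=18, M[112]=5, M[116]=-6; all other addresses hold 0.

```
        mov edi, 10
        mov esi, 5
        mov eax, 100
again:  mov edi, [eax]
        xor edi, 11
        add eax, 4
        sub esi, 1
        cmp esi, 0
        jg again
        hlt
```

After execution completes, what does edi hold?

-15

edi=10
esi=5
eax=100
edi=M[100]=9
edi=9^11=2
eax=100+4=104
esi=5-1=4
cmp esi, 0  (cmp 4,0)
jg again: taken
edi=M[104]=23
edi=23^11=28
eax=104+4=108
esi=4-1=3
cmp esi, 0  (cmp 3,0)
jg again: taken
edi=M[108]=18
edi=18^11=25
eax=108+4=112
esi=3-1=2
cmp esi, 0  (cmp 2,0)
jg again: taken
edi=M[112]=5
edi=5^11=14
eax=112+4=116
esi=2-1=1
cmp esi, 0  (cmp 1,0)
jg again: taken
edi=M[116]=-6
edi=(-6)^11=-15
eax=116+4=120
esi=1-1=0
cmp esi, 0  (cmp 0,0)
jg again: not taken
halt.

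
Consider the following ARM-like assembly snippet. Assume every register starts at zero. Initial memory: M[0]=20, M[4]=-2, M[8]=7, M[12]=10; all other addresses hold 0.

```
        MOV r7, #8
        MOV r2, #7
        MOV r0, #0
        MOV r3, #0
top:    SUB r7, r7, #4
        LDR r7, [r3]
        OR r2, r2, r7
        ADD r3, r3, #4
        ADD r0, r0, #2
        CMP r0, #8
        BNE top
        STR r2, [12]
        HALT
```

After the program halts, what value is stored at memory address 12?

-1

after MOV r7, #8: r7=8
after MOV r2, #7: r2=7
after MOV r0, #0: r0=0
after MOV r3, #0: r3=0
after SUB r7, r7, #4: r7=8-4=4
after LDR r7, [r3]: r7=M[0]=20
after OR r2, r2, r7: r2=7|20=23
after ADD r3, r3, #4: r3=0+4=4
after ADD r0, r0, #2: r0=0+2=2
CMP r0, #8  (cmp 2,8)
BNE top: taken
after SUB r7, r7, #4: r7=20-4=16
after LDR r7, [r3]: r7=M[4]=-2
after OR r2, r2, r7: r2=23|(-2)=-1
after ADD r3, r3, #4: r3=4+4=8
after ADD r0, r0, #2: r0=2+2=4
CMP r0, #8  (cmp 4,8)
BNE top: taken
after SUB r7, r7, #4: r7=(-2)-4=-6
after LDR r7, [r3]: r7=M[8]=7
after OR r2, r2, r7: r2=(-1)|7=-1
after ADD r3, r3, #4: r3=8+4=12
after ADD r0, r0, #2: r0=4+2=6
CMP r0, #8  (cmp 6,8)
BNE top: taken
after SUB r7, r7, #4: r7=7-4=3
after LDR r7, [r3]: r7=M[12]=10
after OR r2, r2, r7: r2=(-1)|10=-1
after ADD r3, r3, #4: r3=12+4=16
after ADD r0, r0, #2: r0=6+2=8
CMP r0, #8  (cmp 8,8)
BNE top: not taken
STR r2, [12] → M[12]=-1
halt.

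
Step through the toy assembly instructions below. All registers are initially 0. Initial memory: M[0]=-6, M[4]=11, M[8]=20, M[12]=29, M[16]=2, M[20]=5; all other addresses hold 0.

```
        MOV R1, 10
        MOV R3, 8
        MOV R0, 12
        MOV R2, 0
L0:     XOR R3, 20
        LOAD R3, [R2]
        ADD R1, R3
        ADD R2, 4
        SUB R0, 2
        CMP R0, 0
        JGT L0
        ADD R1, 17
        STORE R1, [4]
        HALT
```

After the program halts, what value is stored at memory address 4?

88

MOV R1, 10 → R1=10
MOV R3, 8 → R3=8
MOV R0, 12 → R0=12
MOV R2, 0 → R2=0
XOR R3, 20 → R3=8^20=28
LOAD R3, [R2] → R3=M[0]=-6
ADD R1, R3 → R1=10+(-6)=4
ADD R2, 4 → R2=0+4=4
SUB R0, 2 → R0=12-2=10
CMP R0, 0  (cmp 10,0)
JGT L0: taken
XOR R3, 20 → R3=(-6)^20=-18
LOAD R3, [R2] → R3=M[4]=11
ADD R1, R3 → R1=4+11=15
ADD R2, 4 → R2=4+4=8
SUB R0, 2 → R0=10-2=8
CMP R0, 0  (cmp 8,0)
JGT L0: taken
XOR R3, 20 → R3=11^20=31
LOAD R3, [R2] → R3=M[8]=20
ADD R1, R3 → R1=15+20=35
ADD R2, 4 → R2=8+4=12
SUB R0, 2 → R0=8-2=6
CMP R0, 0  (cmp 6,0)
JGT L0: taken
XOR R3, 20 → R3=20^20=0
LOAD R3, [R2] → R3=M[12]=29
ADD R1, R3 → R1=35+29=64
ADD R2, 4 → R2=12+4=16
SUB R0, 2 → R0=6-2=4
CMP R0, 0  (cmp 4,0)
JGT L0: taken
XOR R3, 20 → R3=29^20=9
LOAD R3, [R2] → R3=M[16]=2
ADD R1, R3 → R1=64+2=66
ADD R2, 4 → R2=16+4=20
SUB R0, 2 → R0=4-2=2
CMP R0, 0  (cmp 2,0)
JGT L0: taken
XOR R3, 20 → R3=2^20=22
LOAD R3, [R2] → R3=M[20]=5
ADD R1, R3 → R1=66+5=71
ADD R2, 4 → R2=20+4=24
SUB R0, 2 → R0=2-2=0
CMP R0, 0  (cmp 0,0)
JGT L0: not taken
ADD R1, 17 → R1=71+17=88
STORE R1, [4] → M[4]=88
halt.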